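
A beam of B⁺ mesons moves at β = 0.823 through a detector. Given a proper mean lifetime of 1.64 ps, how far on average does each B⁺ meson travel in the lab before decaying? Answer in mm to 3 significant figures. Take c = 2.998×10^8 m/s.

d ≈ 0.712 mm

γ = 1/√(1 − 0.823²) = 1.7604
Dilated lifetime: Δt = γτ₀ = 1.7604 × 1.64 ps = 2.8871 ps
d = vΔt = 0.823c × 2.8871 ps = 2.4674×10^8 m/s × 2.8871×10^-12 s = 0.712 mm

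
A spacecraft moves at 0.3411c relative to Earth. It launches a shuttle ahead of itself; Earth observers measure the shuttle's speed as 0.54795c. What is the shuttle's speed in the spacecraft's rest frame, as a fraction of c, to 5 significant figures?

Inverse velocity addition: u' = (u − v)/(1 − uv/c²)
= (0.54795 − 0.3411)/(1 − 0.54795×0.3411) = 0.20685/0.8130943 = 0.25440

u' ≈ 0.25440c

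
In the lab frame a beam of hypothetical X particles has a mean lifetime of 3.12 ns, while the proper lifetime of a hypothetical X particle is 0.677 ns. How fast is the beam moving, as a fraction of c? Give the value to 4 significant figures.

β ≈ 0.9762

γ = Δt/τ₀ = 3.12/0.677 = 4.60857
β = √(1 − 1/γ²) = √(1 − 1/4.60857²) = 0.9762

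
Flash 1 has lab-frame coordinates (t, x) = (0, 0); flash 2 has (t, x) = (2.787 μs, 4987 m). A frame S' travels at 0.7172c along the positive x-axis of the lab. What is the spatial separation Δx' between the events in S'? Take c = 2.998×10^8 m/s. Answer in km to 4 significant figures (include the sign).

γ = 1/√(1 − 0.7172²) = 1.43499
Δx' = γ(Δx − vΔt) = 1.43499 × (4987 m − 0.7172×(2.998×10^8 m/s)×2.787×10^-6 s)
= 1.43499 × (4387.75 m) = 6.296 km

Δx' ≈ 6.296 km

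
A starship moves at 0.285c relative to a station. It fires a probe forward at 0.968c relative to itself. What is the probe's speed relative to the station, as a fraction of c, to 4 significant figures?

u ≈ 0.9821c

Relativistic velocity addition: u = (u' + v)/(1 + u'v/c²)
= (0.968 + 0.285)/(1 + 0.968×0.285) = 1.253/1.27588 = 0.9821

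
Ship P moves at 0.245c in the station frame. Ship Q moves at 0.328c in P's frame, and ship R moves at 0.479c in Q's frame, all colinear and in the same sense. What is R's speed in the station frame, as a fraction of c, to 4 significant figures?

Compose boost 2: (0.328 + 0.245)/(1 + 0.328×0.245) = 0.5730/1.08036 = 0.530379
Compose boost 3: (0.479 + 0.530379)/(1 + 0.479×0.530379) = 1.00938/1.25405 = 0.8049

u ≈ 0.8049c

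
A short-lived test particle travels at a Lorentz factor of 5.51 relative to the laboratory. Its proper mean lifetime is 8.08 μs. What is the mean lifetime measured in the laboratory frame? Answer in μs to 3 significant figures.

Δt ≈ 44.5 μs

γ = 5.51 (given)
Time dilation: Δt = γτ₀ = 5.51 × 8.08 μs = 44.5 μs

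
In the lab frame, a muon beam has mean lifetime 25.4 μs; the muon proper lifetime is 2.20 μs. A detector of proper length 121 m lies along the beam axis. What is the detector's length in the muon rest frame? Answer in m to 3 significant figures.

L ≈ 10.5 m

Time dilation ⇒ γ = Δt/τ₀ = 25.4/2.20 = 11.545
Length contraction: L = L₀/γ = 121/11.545 = 10.5 m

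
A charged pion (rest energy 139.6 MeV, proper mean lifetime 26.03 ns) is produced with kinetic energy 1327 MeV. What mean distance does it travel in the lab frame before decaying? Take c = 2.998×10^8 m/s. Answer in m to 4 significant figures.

γ = 1 + K/(m₀c²) = 1 + 1327/139.6 = 10.5057
β = √(1 − 1/γ²) = 0.995459
Dilated lifetime: γτ₀ = 10.5057 × 26.03 ns = 273.464 ns
d = βc·γτ₀ = 0.995459 × (2.998×10^8 m/s) × 2.73464×10^-7 s = 81.61 m

d ≈ 81.61 m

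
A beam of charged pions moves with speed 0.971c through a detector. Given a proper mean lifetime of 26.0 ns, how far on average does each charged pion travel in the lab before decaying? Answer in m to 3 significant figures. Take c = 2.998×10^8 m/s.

d ≈ 31.7 m

γ = 1/√(1 − 0.971²) = 4.1827
Dilated lifetime: Δt = γτ₀ = 4.1827 × 26.0 ns = 108.75 ns
d = vΔt = 0.971c × 108.75 ns = 2.9111×10^8 m/s × 1.0875×10^-7 s = 31.7 m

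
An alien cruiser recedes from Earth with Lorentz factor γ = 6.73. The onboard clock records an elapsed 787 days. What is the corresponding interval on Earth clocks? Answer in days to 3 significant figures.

γ = 6.73 (given)
Time dilation: Δt = γτ₀ = 6.73 × 787 days = 5300 days

Δt ≈ 5300 days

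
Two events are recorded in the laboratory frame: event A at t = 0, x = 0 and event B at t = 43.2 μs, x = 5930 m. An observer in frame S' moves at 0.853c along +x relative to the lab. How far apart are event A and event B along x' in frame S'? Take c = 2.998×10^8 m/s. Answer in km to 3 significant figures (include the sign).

γ = 1/√(1 − 0.853²) = 1.9160
Δx' = γ(Δx − vΔt) = 1.9160 × (5930 m − 0.853×(2.998×10^8 m/s)×43.2×10^-6 s)
= 1.9160 × (-5117.5 m) = -9.81 km

Δx' ≈ -9.81 km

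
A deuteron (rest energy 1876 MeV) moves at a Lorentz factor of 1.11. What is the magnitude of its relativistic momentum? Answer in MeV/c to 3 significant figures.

β = √(1 − 1/γ²) = √(1 − 1/1.11²) = 0.43402
p = γβm₀c = 1.11 × 0.43402 × 1876 MeV/c = 904 MeV/c

p ≈ 904 MeV/c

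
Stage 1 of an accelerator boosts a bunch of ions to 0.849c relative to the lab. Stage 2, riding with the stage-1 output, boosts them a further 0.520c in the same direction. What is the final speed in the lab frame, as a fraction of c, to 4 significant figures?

Compose boost 2: (0.520 + 0.849)/(1 + 0.520×0.849) = 1.369/1.44148 = 0.9497

u ≈ 0.9497c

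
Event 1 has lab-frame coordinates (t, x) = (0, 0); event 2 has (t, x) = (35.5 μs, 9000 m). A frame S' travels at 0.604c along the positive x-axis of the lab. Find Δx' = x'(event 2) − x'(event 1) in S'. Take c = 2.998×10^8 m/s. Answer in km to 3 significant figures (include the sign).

γ = 1/√(1 − 0.604²) = 1.2547
Δx' = γ(Δx − vΔt) = 1.2547 × (9000 m − 0.604×(2.998×10^8 m/s)×35.5×10^-6 s)
= 1.2547 × (2571.7 m) = 3.23 km

Δx' ≈ 3.23 km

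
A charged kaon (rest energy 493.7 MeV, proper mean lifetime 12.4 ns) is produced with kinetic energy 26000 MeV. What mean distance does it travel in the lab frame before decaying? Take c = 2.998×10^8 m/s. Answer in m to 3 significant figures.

d ≈ 199 m

γ = 1 + K/(m₀c²) = 1 + 26000/493.7 = 53.664
β = √(1 − 1/γ²) = 0.99983
Dilated lifetime: γτ₀ = 53.664 × 12.4 ns = 665.43 ns
d = βc·γτ₀ = 0.99983 × (2.998×10^8 m/s) × 6.6543×10^-7 s = 199 m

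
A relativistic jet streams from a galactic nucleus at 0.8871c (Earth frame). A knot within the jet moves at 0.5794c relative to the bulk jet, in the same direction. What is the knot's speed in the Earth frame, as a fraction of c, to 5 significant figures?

Relativistic velocity addition: u = (u' + v)/(1 + u'v/c²)
= (0.5794 + 0.8871)/(1 + 0.5794×0.8871) = 1.4665/1.513986 = 0.96864

u ≈ 0.96864c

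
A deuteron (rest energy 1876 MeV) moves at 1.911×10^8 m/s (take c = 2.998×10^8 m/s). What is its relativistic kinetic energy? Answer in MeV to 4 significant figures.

K ≈ 558.7 MeV

β = v/c = 1.911×10^8 / 2.998×10^8 = 0.637425
γ = 1/√(1 − 0.637425²) = 1.29784
K = (γ − 1)m₀c² = (1.29784 − 1) × 1876 MeV = 0.297838 × 1876 MeV = 558.7 MeV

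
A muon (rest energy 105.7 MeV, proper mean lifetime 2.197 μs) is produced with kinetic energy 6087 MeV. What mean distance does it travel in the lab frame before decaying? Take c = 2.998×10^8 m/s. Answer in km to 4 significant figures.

γ = 1 + K/(m₀c²) = 1 + 6087/105.7 = 58.5875
β = √(1 − 1/γ²) = 0.999854
Dilated lifetime: γτ₀ = 58.5875 × 2.197 μs = 128.717 μs
d = βc·γτ₀ = 0.999854 × (2.998×10^8 m/s) × 0.000128717 s = 38.58 km

d ≈ 38.58 km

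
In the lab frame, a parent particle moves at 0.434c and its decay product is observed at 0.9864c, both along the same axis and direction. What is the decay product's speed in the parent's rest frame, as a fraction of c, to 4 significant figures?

Inverse velocity addition: u' = (u − v)/(1 − uv/c²)
= (0.9864 − 0.434)/(1 − 0.9864×0.434) = 0.5524/0.571902 = 0.9659

u' ≈ 0.9659c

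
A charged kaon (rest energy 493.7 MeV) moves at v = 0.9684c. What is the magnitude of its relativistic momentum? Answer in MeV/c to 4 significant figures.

γ = 1/√(1 − 0.9684²) = 4.00959
p = γβm₀c = 4.00959 × 0.9684 × 493.7 MeV/c = 1917 MeV/c

p ≈ 1917 MeV/c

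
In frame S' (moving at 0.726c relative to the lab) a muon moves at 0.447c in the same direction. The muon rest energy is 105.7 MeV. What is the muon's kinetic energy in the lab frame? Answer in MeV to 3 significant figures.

K ≈ 122 MeV

u_lab = (0.447 + 0.726)/(1 + 0.447×0.726) = 0.885603
γ = 1/√(1 − 0.885603²) = 2.1531
K = (γ − 1)m₀c² = (2.1531 − 1) × 105.7 = 1.1531 × 105.7 = 122 MeV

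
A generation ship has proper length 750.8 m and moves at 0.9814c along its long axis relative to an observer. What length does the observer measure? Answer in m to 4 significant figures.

γ = 1/√(1 − 0.9814²) = 5.20904
Length contraction: L = L₀/γ = 750.8/5.20904 = 144.1 m

L ≈ 144.1 m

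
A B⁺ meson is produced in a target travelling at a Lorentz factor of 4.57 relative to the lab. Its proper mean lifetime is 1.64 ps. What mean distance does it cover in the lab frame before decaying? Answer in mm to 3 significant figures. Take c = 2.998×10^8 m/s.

β = √(1 − 1/γ²) = √(1 − 1/4.57²) = 0.97577
Dilated lifetime: Δt = γτ₀ = 4.57 × 1.64 ps = 7.4948 ps
d = vΔt = 0.97577c × 7.4948 ps = 2.9253×10^8 m/s × 7.4948×10^-12 s = 2.19 mm

d ≈ 2.19 mm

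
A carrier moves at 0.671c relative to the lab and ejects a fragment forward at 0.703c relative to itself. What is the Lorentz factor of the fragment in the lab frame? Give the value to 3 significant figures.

γ ≈ 2.79

u_lab = (0.703 + 0.671)/(1 + 0.703×0.671) = 1.374/1.47171 = 0.933606
γ = 1/√(1 − 0.933606²) = 2.79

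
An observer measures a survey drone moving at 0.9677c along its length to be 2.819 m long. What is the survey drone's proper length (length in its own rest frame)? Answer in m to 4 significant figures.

γ = 1/√(1 − 0.9677²) = 3.96661
L₀ = γL = 3.96661 × 2.819 = 11.18 m

L₀ ≈ 11.18 m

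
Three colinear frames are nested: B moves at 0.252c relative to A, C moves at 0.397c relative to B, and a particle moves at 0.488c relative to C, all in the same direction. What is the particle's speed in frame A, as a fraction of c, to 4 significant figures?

Compose boost 2: (0.397 + 0.252)/(1 + 0.397×0.252) = 0.6490/1.10004 = 0.589976
Compose boost 3: (0.488 + 0.589976)/(1 + 0.488×0.589976) = 1.07798/1.28791 = 0.8370

u ≈ 0.8370c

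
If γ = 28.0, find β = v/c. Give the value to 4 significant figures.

β ≈ 0.9994

β = √(1 − 1/γ²) = √(1 − 1/28.0²) = √(0.998724) = 0.9994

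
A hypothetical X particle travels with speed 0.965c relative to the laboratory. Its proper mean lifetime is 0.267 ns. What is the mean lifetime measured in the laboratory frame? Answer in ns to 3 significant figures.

Δt ≈ 1.02 ns

γ = 1/√(1 − 0.965²) = 3.8132
Time dilation: Δt = γτ₀ = 3.8132 × 0.267 ns = 1.02 ns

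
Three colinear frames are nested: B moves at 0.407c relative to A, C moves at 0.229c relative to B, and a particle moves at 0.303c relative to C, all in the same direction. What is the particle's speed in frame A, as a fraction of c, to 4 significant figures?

u ≈ 0.7522c

Compose boost 2: (0.229 + 0.407)/(1 + 0.229×0.407) = 0.6360/1.09320 = 0.581777
Compose boost 3: (0.303 + 0.581777)/(1 + 0.303×0.581777) = 0.884777/1.17628 = 0.7522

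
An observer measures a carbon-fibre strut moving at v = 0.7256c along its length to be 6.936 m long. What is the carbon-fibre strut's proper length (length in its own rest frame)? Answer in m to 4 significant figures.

L₀ ≈ 10.08 m

γ = 1/√(1 − 0.7256²) = 1.45324
L₀ = γL = 1.45324 × 6.936 = 10.08 m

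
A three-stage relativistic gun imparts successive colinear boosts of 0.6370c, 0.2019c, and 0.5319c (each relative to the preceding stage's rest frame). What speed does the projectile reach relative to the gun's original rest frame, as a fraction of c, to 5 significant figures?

Compose boost 2: (0.2019 + 0.6370)/(1 + 0.2019×0.6370) = 0.83890/1.128610 = 0.7433035
Compose boost 3: (0.5319 + 0.7433035)/(1 + 0.5319×0.7433035) = 1.275204/1.395363 = 0.91389

u ≈ 0.91389c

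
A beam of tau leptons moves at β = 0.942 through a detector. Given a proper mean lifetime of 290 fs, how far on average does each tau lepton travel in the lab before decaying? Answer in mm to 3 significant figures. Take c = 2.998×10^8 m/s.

d ≈ 0.244 mm

γ = 1/√(1 − 0.942²) = 2.9796
Dilated lifetime: Δt = γτ₀ = 2.9796 × 290 fs = 864.09 fs
d = vΔt = 0.942c × 864.09 fs = 2.8241×10^8 m/s × 8.6409×10^-13 s = 0.244 mm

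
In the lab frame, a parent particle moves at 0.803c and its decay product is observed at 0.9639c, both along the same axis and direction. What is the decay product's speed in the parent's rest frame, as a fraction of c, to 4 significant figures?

Inverse velocity addition: u' = (u − v)/(1 − uv/c²)
= (0.9639 − 0.803)/(1 − 0.9639×0.803) = 0.1609/0.225988 = 0.7120

u' ≈ 0.7120c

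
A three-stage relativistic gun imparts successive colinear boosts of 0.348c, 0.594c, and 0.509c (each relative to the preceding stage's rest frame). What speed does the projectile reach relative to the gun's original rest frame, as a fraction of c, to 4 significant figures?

u ≈ 0.9229c

Compose boost 2: (0.594 + 0.348)/(1 + 0.594×0.348) = 0.9420/1.20671 = 0.780634
Compose boost 3: (0.509 + 0.780634)/(1 + 0.509×0.780634) = 1.28963/1.39734 = 0.9229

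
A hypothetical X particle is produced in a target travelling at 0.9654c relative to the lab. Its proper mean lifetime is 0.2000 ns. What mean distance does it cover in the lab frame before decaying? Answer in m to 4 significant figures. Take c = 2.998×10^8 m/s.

γ = 1/√(1 − 0.9654²) = 3.83474
Dilated lifetime: Δt = γτ₀ = 3.83474 × 0.2000 ns = 0.766949 ns
d = vΔt = 0.9654c × 0.766949 ns = 2.89427×10^8 m/s × 7.66949×10^-10 s = 0.2220 m

d ≈ 0.2220 m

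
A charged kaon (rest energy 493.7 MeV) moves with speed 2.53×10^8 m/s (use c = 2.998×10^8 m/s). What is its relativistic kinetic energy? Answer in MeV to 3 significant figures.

K ≈ 427 MeV

β = v/c = 2.53×10^8 / 2.998×10^8 = 0.84390
γ = 1/√(1 − 0.84390²) = 1.8639
K = (γ − 1)m₀c² = (1.8639 − 1) × 493.7 MeV = 0.86391 × 493.7 MeV = 427 MeV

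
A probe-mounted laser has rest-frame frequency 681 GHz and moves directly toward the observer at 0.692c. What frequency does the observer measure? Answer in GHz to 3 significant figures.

Relativistic Doppler: f_obs = f_src √((1+β)/(1−β))
= 681 × √(1.6920/0.30800) = 681 × 2.3438 = 1600 GHz

f_obs ≈ 1600 GHz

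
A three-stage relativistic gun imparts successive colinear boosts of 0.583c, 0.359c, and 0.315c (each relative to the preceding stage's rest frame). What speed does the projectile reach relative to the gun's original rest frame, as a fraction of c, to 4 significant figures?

Compose boost 2: (0.359 + 0.583)/(1 + 0.359×0.583) = 0.9420/1.20930 = 0.778965
Compose boost 3: (0.315 + 0.778965)/(1 + 0.315×0.778965) = 1.09396/1.24537 = 0.8784

u ≈ 0.8784c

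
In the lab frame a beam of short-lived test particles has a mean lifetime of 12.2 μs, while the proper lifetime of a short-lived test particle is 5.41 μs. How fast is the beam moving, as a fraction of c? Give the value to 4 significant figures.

γ = Δt/τ₀ = 12.2/5.41 = 2.25508
β = √(1 − 1/γ²) = √(1 − 1/2.25508²) = 0.8963

β ≈ 0.8963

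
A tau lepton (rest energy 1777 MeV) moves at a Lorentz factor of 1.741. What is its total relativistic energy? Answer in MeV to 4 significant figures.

E ≈ 3094 MeV

γ = 1.741 (given)
E = γm₀c² = 1.741 × 1777 MeV = 3094 MeV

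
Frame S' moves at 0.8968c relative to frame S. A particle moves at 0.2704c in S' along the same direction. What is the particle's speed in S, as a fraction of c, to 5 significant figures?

Relativistic velocity addition: u = (u' + v)/(1 + u'v/c²)
= (0.2704 + 0.8968)/(1 + 0.2704×0.8968) = 1.1672/1.242495 = 0.93940

u ≈ 0.93940c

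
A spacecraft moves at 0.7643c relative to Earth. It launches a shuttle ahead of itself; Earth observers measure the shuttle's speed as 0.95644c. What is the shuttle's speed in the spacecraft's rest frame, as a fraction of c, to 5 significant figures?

Inverse velocity addition: u' = (u − v)/(1 − uv/c²)
= (0.95644 − 0.7643)/(1 − 0.95644×0.7643) = 0.19214/0.2689929 = 0.71429

u' ≈ 0.71429c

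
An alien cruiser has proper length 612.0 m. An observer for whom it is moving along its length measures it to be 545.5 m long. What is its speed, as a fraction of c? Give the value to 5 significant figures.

β ≈ 0.45334

γ = L₀/L = 612.0/545.5 = 1.121907
β = √(1 − 1/γ²) = 0.45334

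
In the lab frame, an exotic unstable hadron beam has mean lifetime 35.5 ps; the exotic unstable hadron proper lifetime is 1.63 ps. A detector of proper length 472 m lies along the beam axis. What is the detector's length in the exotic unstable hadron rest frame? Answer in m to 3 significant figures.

L ≈ 21.7 m

Time dilation ⇒ γ = Δt/τ₀ = 35.5/1.63 = 21.779
Length contraction: L = L₀/γ = 472/21.779 = 21.7 m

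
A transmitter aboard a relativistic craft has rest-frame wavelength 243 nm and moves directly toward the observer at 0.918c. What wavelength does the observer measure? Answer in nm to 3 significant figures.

Relativistic Doppler: λ_obs = λ_src √((1−β)/(1+β))
= 243 × √(0.082000/1.9180) = 243 × 0.20677 = 50.2 nm

λ_obs ≈ 50.2 nm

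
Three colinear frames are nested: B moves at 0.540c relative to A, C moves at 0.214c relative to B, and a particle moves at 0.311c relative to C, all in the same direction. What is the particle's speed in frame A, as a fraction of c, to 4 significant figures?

Compose boost 2: (0.214 + 0.540)/(1 + 0.214×0.540) = 0.7540/1.11556 = 0.675894
Compose boost 3: (0.311 + 0.675894)/(1 + 0.311×0.675894) = 0.986894/1.21020 = 0.8155

u ≈ 0.8155c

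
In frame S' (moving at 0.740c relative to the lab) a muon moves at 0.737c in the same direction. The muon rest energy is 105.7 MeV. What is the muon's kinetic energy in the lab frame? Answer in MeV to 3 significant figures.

K ≈ 254 MeV

u_lab = (0.737 + 0.740)/(1 + 0.737×0.740) = 0.955752
γ = 1/√(1 − 0.955752²) = 3.3994
K = (γ − 1)m₀c² = (3.3994 − 1) × 105.7 = 2.3994 × 105.7 = 254 MeV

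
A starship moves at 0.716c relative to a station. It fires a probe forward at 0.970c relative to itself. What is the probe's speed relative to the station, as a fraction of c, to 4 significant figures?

Relativistic velocity addition: u = (u' + v)/(1 + u'v/c²)
= (0.970 + 0.716)/(1 + 0.970×0.716) = 1.686/1.69452 = 0.9950

u ≈ 0.9950c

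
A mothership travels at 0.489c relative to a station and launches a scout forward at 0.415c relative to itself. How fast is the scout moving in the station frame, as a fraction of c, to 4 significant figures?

u ≈ 0.7515c

Compose boost 2: (0.415 + 0.489)/(1 + 0.415×0.489) = 0.9040/1.20294 = 0.7515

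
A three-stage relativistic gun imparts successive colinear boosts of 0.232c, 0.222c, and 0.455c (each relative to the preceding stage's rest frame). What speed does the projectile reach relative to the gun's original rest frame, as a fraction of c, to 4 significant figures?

u ≈ 0.7412c

Compose boost 2: (0.222 + 0.232)/(1 + 0.222×0.232) = 0.4540/1.05150 = 0.431763
Compose boost 3: (0.455 + 0.431763)/(1 + 0.455×0.431763) = 0.886763/1.19645 = 0.7412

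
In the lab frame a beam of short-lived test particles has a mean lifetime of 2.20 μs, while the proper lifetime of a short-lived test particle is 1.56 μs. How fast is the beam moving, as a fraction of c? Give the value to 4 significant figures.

γ = Δt/τ₀ = 2.20/1.56 = 1.41026
β = √(1 − 1/γ²) = √(1 − 1/1.41026²) = 0.7051

β ≈ 0.7051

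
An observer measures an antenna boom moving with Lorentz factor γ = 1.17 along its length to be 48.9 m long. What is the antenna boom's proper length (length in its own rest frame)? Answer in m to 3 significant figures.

L₀ ≈ 57.2 m

γ = 1.17 (given)
L₀ = γL = 1.17 × 48.9 = 57.2 m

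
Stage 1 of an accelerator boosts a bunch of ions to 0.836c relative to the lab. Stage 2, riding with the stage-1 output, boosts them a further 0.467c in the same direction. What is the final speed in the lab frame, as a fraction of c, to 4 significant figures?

Compose boost 2: (0.467 + 0.836)/(1 + 0.467×0.836) = 1.303/1.39041 = 0.9371

u ≈ 0.9371c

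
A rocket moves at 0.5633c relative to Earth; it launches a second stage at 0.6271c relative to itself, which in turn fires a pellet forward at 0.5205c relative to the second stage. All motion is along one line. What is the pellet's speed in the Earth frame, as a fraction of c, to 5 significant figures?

Compose boost 2: (0.6271 + 0.5633)/(1 + 0.6271×0.5633) = 1.1904/1.353245 = 0.8796630
Compose boost 3: (0.5205 + 0.8796630)/(1 + 0.5205×0.8796630) = 1.400163/1.457865 = 0.96042

u ≈ 0.96042c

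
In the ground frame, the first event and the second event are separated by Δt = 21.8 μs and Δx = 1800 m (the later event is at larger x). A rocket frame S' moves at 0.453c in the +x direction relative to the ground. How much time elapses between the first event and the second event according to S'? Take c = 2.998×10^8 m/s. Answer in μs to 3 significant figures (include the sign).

γ = 1/√(1 − 0.453²) = 1.1217
Δt' = γ(Δt − vΔx/c²) = 1.1217 × (21.8 μs − 0.453×1800 m / (2.998×10^8 m/s))
= 1.1217 × (19.080 μs) = 21.4 μs

Δt' ≈ 21.4 μs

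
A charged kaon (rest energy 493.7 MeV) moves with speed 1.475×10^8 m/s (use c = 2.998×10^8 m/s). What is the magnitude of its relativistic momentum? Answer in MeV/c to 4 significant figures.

β = v/c = 1.475×10^8 / 2.998×10^8 = 0.491995
γ = 1/√(1 − 0.491995²) = 1.14864
p = γβm₀c = 1.14864 × 0.491995 × 493.7 MeV/c = 279.0 MeV/c

p ≈ 279.0 MeV/c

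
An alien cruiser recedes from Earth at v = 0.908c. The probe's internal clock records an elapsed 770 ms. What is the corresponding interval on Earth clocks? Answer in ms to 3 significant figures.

Δt ≈ 1840 ms

γ = 1/√(1 − 0.908²) = 2.3868
Time dilation: Δt = γτ₀ = 2.3868 × 770 ms = 1840 ms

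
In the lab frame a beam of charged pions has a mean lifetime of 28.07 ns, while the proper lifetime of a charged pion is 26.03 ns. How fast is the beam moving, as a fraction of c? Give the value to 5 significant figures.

β ≈ 0.37426

γ = Δt/τ₀ = 28.07/26.03 = 1.078371
β = √(1 − 1/γ²) = √(1 − 1/1.078371²) = 0.37426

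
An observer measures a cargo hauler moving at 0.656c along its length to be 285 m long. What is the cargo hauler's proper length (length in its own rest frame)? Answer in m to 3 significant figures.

γ = 1/√(1 − 0.656²) = 1.3249
L₀ = γL = 1.3249 × 285 = 378 m

L₀ ≈ 378 m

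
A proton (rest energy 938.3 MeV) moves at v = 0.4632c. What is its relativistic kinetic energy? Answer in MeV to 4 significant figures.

K ≈ 120.4 MeV

γ = 1/√(1 − 0.4632²) = 1.12834
K = (γ − 1)m₀c² = (1.12834 − 1) × 938.3 MeV = 0.128345 × 938.3 MeV = 120.4 MeV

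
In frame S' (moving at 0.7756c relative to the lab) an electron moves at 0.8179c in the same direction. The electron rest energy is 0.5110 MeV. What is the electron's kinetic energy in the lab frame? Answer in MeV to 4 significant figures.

K ≈ 1.789 MeV

u_lab = (0.8179 + 0.7756)/(1 + 0.8179×0.7756) = 0.9749975
γ = 1/√(1 − 0.9749975²) = 4.50013
K = (γ − 1)m₀c² = (4.50013 − 1) × 0.5110 = 3.50013 × 0.5110 = 1.789 MeV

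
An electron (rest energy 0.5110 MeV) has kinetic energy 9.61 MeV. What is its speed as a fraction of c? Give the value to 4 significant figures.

γ = 1 + K/(m₀c²) = 1 + 9.61/0.5110 = 19.8063
β = √(1 − 1/γ²) = 0.9987

β ≈ 0.9987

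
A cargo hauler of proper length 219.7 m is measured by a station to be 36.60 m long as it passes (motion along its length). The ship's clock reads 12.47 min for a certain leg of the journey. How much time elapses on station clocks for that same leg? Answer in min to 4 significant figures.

Δt ≈ 74.85 min

Length contraction ⇒ γ = L₀/L = 219.7/36.60 = 6.00273
Time dilation: Δt = γτ₀ = 6.00273 × 12.47 min = 74.85 min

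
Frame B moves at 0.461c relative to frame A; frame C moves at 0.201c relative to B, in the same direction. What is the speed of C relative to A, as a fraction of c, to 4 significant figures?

Compose boost 2: (0.201 + 0.461)/(1 + 0.201×0.461) = 0.6620/1.09266 = 0.6059

u ≈ 0.6059c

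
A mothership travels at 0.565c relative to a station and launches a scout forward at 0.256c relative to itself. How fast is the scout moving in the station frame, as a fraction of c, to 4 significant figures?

Compose boost 2: (0.256 + 0.565)/(1 + 0.256×0.565) = 0.8210/1.14464 = 0.7173

u ≈ 0.7173c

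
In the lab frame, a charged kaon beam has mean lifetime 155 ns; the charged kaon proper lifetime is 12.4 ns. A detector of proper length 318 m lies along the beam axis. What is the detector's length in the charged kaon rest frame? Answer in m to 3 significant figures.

L ≈ 25.4 m

Time dilation ⇒ γ = Δt/τ₀ = 155/12.4 = 12.500
Length contraction: L = L₀/γ = 318/12.500 = 25.4 m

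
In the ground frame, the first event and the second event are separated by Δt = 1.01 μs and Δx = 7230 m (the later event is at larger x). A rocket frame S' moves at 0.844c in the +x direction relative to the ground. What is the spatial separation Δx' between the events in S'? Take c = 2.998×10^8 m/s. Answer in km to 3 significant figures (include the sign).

γ = 1/√(1 − 0.844²) = 1.8645
Δx' = γ(Δx − vΔt) = 1.8645 × (7230 m − 0.844×(2.998×10^8 m/s)×1.01×10^-6 s)
= 1.8645 × (6974.4 m) = 13.0 km

Δx' ≈ 13.0 km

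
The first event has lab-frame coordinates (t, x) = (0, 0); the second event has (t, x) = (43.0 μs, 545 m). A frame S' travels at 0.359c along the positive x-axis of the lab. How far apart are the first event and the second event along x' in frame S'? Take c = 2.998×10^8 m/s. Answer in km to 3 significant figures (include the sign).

γ = 1/√(1 − 0.359²) = 1.0714
Δx' = γ(Δx − vΔt) = 1.0714 × (545 m − 0.359×(2.998×10^8 m/s)×43.0×10^-6 s)
= 1.0714 × (-4083.0 m) = -4.37 km

Δx' ≈ -4.37 km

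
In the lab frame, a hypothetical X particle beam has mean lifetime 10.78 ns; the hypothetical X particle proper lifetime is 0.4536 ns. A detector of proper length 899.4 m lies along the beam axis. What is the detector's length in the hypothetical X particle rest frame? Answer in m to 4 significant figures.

L ≈ 37.84 m

Time dilation ⇒ γ = Δt/τ₀ = 10.78/0.4536 = 23.7654
Length contraction: L = L₀/γ = 899.4/23.7654 = 37.84 m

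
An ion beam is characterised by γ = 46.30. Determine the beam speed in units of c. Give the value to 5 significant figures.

β ≈ 0.99977

β = √(1 − 1/γ²) = √(1 − 1/46.30²) = √(0.9995335) = 0.99977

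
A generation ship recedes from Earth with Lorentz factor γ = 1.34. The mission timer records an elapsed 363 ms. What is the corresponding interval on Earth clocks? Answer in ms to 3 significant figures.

γ = 1.34 (given)
Time dilation: Δt = γτ₀ = 1.34 × 363 ms = 486 ms

Δt ≈ 486 ms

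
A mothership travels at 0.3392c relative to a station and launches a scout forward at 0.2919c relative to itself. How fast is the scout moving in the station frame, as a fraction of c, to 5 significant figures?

Compose boost 2: (0.2919 + 0.3392)/(1 + 0.2919×0.3392) = 0.63110/1.099012 = 0.57424

u ≈ 0.57424c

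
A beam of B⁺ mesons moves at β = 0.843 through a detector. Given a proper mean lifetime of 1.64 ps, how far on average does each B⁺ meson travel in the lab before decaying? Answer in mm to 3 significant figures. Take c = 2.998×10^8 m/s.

γ = 1/√(1 − 0.843²) = 1.8590
Dilated lifetime: Δt = γτ₀ = 1.8590 × 1.64 ps = 3.0488 ps
d = vΔt = 0.843c × 3.0488 ps = 2.5273×10^8 m/s × 3.0488×10^-12 s = 0.771 mm

d ≈ 0.771 mm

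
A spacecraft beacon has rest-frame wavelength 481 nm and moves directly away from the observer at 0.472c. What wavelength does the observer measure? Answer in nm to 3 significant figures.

λ_obs ≈ 803 nm

Relativistic Doppler: λ_obs = λ_src √((1+β)/(1−β))
= 481 × √(1.4720/0.52800) = 481 × 1.6697 = 803 nm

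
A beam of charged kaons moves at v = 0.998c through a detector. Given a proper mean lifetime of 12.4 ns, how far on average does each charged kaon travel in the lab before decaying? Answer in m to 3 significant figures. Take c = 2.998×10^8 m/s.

d ≈ 58.7 m

γ = 1/√(1 − 0.998²) = 15.819
Dilated lifetime: Δt = γτ₀ = 15.819 × 12.4 ns = 196.16 ns
d = vΔt = 0.998c × 196.16 ns = 2.9920×10^8 m/s × 1.9616×10^-7 s = 58.7 m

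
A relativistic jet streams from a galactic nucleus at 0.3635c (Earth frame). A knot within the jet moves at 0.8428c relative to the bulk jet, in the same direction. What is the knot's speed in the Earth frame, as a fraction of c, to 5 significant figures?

Relativistic velocity addition: u = (u' + v)/(1 + u'v/c²)
= (0.8428 + 0.3635)/(1 + 0.8428×0.3635) = 1.2063/1.306358 = 0.92341

u ≈ 0.92341c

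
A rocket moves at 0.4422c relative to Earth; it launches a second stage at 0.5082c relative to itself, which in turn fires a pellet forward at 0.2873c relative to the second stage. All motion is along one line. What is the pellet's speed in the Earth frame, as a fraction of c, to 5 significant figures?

Compose boost 2: (0.5082 + 0.4422)/(1 + 0.5082×0.4422) = 0.95040/1.224726 = 0.7760103
Compose boost 3: (0.2873 + 0.7760103)/(1 + 0.2873×0.7760103) = 1.063310/1.222948 = 0.86947

u ≈ 0.86947c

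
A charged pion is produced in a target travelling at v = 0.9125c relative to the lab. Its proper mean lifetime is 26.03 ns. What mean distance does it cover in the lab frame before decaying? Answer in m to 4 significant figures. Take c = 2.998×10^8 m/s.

γ = 1/√(1 − 0.9125²) = 2.44453
Dilated lifetime: Δt = γτ₀ = 2.44453 × 26.03 ns = 63.6311 ns
d = vΔt = 0.9125c × 63.6311 ns = 2.73568×10^8 m/s × 6.36311×10^-8 s = 17.41 m

d ≈ 17.41 m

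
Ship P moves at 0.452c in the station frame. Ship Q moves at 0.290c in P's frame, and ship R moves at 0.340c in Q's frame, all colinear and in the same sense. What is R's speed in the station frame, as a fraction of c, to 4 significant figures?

Compose boost 2: (0.290 + 0.452)/(1 + 0.290×0.452) = 0.7420/1.13108 = 0.656010
Compose boost 3: (0.340 + 0.656010)/(1 + 0.340×0.656010) = 0.996010/1.22304 = 0.8144

u ≈ 0.8144c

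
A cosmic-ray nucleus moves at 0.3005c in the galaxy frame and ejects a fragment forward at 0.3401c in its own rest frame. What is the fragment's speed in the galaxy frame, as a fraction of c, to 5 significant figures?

u ≈ 0.58120c

Compose boost 2: (0.3401 + 0.3005)/(1 + 0.3401×0.3005) = 0.64060/1.102200 = 0.58120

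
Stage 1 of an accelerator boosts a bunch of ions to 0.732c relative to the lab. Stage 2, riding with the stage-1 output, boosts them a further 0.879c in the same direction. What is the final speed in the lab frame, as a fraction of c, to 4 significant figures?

u ≈ 0.9803c

Compose boost 2: (0.879 + 0.732)/(1 + 0.879×0.732) = 1.611/1.64343 = 0.9803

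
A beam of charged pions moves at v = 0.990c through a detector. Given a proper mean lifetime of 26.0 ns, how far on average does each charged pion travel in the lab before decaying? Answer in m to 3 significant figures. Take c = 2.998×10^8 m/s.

d ≈ 54.7 m

γ = 1/√(1 − 0.990²) = 7.0888
Dilated lifetime: Δt = γτ₀ = 7.0888 × 26.0 ns = 184.31 ns
d = vΔt = 0.990c × 184.31 ns = 2.9680×10^8 m/s × 1.8431×10^-7 s = 54.7 m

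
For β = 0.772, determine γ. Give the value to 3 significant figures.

γ = 1/√(1 − β²) = 1/√(1 − 0.772²) = 1/√(0.40402) = 1.57

γ ≈ 1.57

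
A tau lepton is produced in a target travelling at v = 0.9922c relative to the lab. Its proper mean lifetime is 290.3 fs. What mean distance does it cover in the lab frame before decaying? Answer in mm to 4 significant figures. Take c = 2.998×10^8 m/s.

d ≈ 0.6927 mm

γ = 1/√(1 − 0.9922²) = 8.02207
Dilated lifetime: Δt = γτ₀ = 8.02207 × 290.3 fs = 2328.81 fs
d = vΔt = 0.9922c × 2328.81 fs = 2.97462×10^8 m/s × 2.32881×10^-12 s = 0.6927 mm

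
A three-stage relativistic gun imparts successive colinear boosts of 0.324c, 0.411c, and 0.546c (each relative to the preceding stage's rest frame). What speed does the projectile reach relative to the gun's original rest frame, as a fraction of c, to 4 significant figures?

u ≈ 0.8822c

Compose boost 2: (0.411 + 0.324)/(1 + 0.411×0.324) = 0.7350/1.13316 = 0.648626
Compose boost 3: (0.546 + 0.648626)/(1 + 0.546×0.648626) = 1.19463/1.35415 = 0.8822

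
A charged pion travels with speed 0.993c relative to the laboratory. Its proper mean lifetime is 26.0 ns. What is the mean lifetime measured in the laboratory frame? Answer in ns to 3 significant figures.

Δt ≈ 220 ns

γ = 1/√(1 − 0.993²) = 8.4664
Time dilation: Δt = γτ₀ = 8.4664 × 26.0 ns = 220 ns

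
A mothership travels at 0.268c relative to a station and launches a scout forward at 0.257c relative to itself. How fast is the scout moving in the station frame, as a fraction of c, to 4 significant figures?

Compose boost 2: (0.257 + 0.268)/(1 + 0.257×0.268) = 0.5250/1.06888 = 0.4912

u ≈ 0.4912c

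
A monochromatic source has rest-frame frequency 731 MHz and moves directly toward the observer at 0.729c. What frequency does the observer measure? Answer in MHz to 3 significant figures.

Relativistic Doppler: f_obs = f_src √((1+β)/(1−β))
= 731 × √(1.7290/0.27100) = 731 × 2.5259 = 1850 MHz

f_obs ≈ 1850 MHz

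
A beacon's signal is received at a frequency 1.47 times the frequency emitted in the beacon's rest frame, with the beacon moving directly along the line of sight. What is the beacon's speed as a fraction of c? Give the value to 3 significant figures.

f_obs/f_src = √((1+β)/(1−β)) = 1.47  ⇒  (1+β)/(1−β) = 2.1609
β = |1 − D²|/(1 + D²) = |1 − 2.1609|/(1 + 2.1609) = 0.367

β ≈ 0.367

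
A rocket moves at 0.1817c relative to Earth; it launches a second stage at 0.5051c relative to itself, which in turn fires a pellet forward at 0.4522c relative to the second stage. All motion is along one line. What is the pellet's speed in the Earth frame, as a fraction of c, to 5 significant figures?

Compose boost 2: (0.5051 + 0.1817)/(1 + 0.5051×0.1817) = 0.68680/1.091777 = 0.6290664
Compose boost 3: (0.4522 + 0.6290664)/(1 + 0.4522×0.6290664) = 1.081266/1.284464 = 0.84180

u ≈ 0.84180c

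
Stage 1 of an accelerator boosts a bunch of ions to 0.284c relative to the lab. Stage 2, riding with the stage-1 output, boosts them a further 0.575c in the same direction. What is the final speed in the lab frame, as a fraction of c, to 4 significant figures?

Compose boost 2: (0.575 + 0.284)/(1 + 0.575×0.284) = 0.8590/1.16330 = 0.7384

u ≈ 0.7384c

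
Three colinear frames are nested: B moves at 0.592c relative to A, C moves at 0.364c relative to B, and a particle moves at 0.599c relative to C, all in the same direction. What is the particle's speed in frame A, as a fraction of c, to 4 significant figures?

u ≈ 0.9418c

Compose boost 2: (0.364 + 0.592)/(1 + 0.364×0.592) = 0.9560/1.21549 = 0.786515
Compose boost 3: (0.599 + 0.786515)/(1 + 0.599×0.786515) = 1.38552/1.47112 = 0.9418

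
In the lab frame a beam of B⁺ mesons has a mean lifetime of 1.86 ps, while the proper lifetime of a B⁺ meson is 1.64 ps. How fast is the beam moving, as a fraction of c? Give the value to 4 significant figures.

γ = Δt/τ₀ = 1.86/1.64 = 1.13415
β = √(1 − 1/γ²) = √(1 − 1/1.13415²) = 0.4718

β ≈ 0.4718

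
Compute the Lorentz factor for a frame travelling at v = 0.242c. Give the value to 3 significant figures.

γ = 1/√(1 − β²) = 1/√(1 − 0.242²) = 1/√(0.94144) = 1.03

γ ≈ 1.03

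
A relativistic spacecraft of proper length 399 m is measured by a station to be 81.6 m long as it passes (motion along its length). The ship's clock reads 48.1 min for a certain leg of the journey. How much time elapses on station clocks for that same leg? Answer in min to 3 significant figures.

Δt ≈ 235 min

Length contraction ⇒ γ = L₀/L = 399/81.6 = 4.8897
Time dilation: Δt = γτ₀ = 4.8897 × 48.1 min = 235 min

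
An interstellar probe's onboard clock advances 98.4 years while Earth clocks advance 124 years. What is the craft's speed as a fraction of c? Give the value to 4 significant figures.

γ = Δt/τ₀ = 124/98.4 = 1.26016
β = √(1 − 1/γ²) = √(1 − 1/1.26016²) = 0.6085

β ≈ 0.6085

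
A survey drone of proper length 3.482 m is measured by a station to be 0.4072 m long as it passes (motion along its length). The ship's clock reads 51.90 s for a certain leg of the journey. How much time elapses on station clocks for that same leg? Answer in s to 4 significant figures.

Δt ≈ 443.8 s

Length contraction ⇒ γ = L₀/L = 3.482/0.4072 = 8.55108
Time dilation: Δt = γτ₀ = 8.55108 × 51.90 s = 443.8 s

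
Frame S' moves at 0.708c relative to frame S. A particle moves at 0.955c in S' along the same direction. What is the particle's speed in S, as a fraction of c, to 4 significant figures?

u ≈ 0.9922c

Relativistic velocity addition: u = (u' + v)/(1 + u'v/c²)
= (0.955 + 0.708)/(1 + 0.955×0.708) = 1.663/1.67614 = 0.9922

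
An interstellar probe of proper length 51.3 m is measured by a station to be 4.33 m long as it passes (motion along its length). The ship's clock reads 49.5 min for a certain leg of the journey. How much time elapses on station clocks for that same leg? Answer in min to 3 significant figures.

Δt ≈ 586 min

Length contraction ⇒ γ = L₀/L = 51.3/4.33 = 11.848
Time dilation: Δt = γτ₀ = 11.848 × 49.5 min = 586 min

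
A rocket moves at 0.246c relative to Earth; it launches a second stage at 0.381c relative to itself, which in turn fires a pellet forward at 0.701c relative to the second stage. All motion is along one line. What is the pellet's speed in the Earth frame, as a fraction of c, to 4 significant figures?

u ≈ 0.9090c

Compose boost 2: (0.381 + 0.246)/(1 + 0.381×0.246) = 0.6270/1.09373 = 0.573270
Compose boost 3: (0.701 + 0.573270)/(1 + 0.701×0.573270) = 1.27427/1.40186 = 0.9090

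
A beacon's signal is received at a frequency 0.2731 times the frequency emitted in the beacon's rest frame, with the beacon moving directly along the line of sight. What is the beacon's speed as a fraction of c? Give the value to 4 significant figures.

f_obs/f_src = √((1−β)/(1+β)) = 0.2731  ⇒  (1−β)/(1+β) = 0.0745836
β = |1 − D²|/(1 + D²) = |1 − 0.0745836|/(1 + 0.0745836) = 0.8612

β ≈ 0.8612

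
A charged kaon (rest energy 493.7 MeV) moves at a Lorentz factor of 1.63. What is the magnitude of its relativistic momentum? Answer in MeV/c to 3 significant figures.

β = √(1 − 1/γ²) = √(1 − 1/1.63²) = 0.78970
p = γβm₀c = 1.63 × 0.78970 × 493.7 MeV/c = 635 MeV/c

p ≈ 635 MeV/c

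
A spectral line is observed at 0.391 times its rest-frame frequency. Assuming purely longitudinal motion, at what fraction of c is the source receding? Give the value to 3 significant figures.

f_obs/f_src = √((1−β)/(1+β)) = 0.391  ⇒  (1−β)/(1+β) = 0.15288
β = |1 − D²|/(1 + D²) = |1 − 0.15288|/(1 + 0.15288) = 0.735

β ≈ 0.735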